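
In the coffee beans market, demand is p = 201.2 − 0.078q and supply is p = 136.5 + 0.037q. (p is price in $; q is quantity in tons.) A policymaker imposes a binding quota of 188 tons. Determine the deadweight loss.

Competitive equilibrium: 201.2 − 0.078q = 136.5 + 0.037q → q* = 562.6087, p* = 157.3165.
At q = 188: demand price = 201.2 − 0.078·188 = 186.536; supply price = 136.5 + 0.037·188 = 143.456.
Δq = 562.6087 − 188 = 374.6087; wedge = 186.536 − 143.456 = 43.08.
The triangle = ½ × 374.6087 × 43.08 = $8069.07.

$8069.07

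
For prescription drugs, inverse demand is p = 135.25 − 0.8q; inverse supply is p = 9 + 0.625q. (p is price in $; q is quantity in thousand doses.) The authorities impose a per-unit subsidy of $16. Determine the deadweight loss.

$89.82 thousand

Competitive equilibrium: 135.25 − 0.8q = 9 + 0.625q → q* = 88.5965, p* = 64.3728.
The subsidy lowers effective supply by 16: p = 0.625q − 7.
New quantity: 135.25 − 0.8q = 0.625q − 7 → q' = 99.8246.
Overproduction Δq = 99.8246 − 88.5965 = 11.2281; wedge = subsidy = 16.
DWL = ½ × 11.2281 × 16 = $89.82 thousand.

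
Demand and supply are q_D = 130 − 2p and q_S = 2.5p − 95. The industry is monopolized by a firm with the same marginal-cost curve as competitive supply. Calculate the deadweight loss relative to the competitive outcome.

51.66

In inverse form: demand p = 65 − 0.5q, supply p = 38 + 0.4q.
Competitive equilibrium: 65 − 0.5q = 38 + 0.4q → q* = 30, p* = 50.
Marginal revenue: MR = 65 − q. Set MR = MC: 65 − q = 38 + 0.4q → q_m = 19.2857.
Price p_m = 65 − 0.5·19.2857 = 55.3572; MC(q_m) = 38 + 0.4·19.2857 = 45.7143.
Competitive q* = 30, so Δq = 10.7143; wedge = 55.3572 − 45.7143 = 9.6429.
DWL = ½ × 10.7143 × 9.6429 = 51.66.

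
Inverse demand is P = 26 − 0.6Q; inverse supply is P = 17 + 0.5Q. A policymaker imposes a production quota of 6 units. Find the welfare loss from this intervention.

Competitive equilibrium: 26 − 0.6Q = 17 + 0.5Q → Q* = 8.1818, P* = 21.0909.
At Q = 6: demand price = 26 − 0.6·6 = 22.4; supply price = 17 + 0.5·6 = 20.
ΔQ = 8.1818 − 6 = 2.1818; wedge = 22.4 − 20 = 2.4.
Deadweight loss = ½ × 2.1818 × 2.4 = 2.62.

2.62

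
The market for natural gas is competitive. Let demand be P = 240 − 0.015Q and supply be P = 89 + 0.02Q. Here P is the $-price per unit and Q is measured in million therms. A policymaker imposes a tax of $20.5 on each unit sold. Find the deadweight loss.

Competitive equilibrium: 240 − 0.015Q = 89 + 0.02Q → Q* = 4314.2857, P* = 175.2857.
With the tax, the buyer price exceeds the seller price by 20.5: (240 − 0.015Q) − (89 + 0.02Q) = 20.5 → Q' = 3728.5714.
ΔQ = 4314.2857 − 3728.5714 = 585.7143; the wedge equals the tax, 20.5.
Deadweight loss = ½ × 585.7143 × 20.5 = $6003.57 million.

$6003.57 million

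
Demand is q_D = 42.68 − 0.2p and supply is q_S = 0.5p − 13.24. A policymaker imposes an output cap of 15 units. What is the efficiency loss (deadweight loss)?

479.35

In inverse form: demand p = 213.4 − 5q, supply p = 26.48 + 2q.
Competitive equilibrium: 213.4 − 5q = 26.48 + 2q → q* = 26.7029, p* = 79.8857.
At q = 15: demand price = 213.4 − 5·15 = 138.4; supply price = 26.48 + 2·15 = 56.48.
Δq = 26.7029 − 15 = 11.7029; wedge = 138.4 − 56.48 = 81.92.
DWL = ½ × 11.7029 × 81.92 = 479.35.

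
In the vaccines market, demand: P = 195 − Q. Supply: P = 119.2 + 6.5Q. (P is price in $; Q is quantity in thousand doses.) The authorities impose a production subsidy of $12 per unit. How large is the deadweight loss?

$9.60 thousand

Competitive equilibrium: 195 − Q = 119.2 + 6.5Q → Q* = 10.1067, P* = 184.8933.
The subsidy lowers effective supply by 12: P = 107.2 + 6.5Q.
New quantity: 195 − Q = 107.2 + 6.5Q → Q' = 11.7067.
Overproduction ΔQ = 11.7067 − 10.1067 = 1.6; wedge = subsidy = 12.
The triangle = ½ × 1.6 × 12 = $9.60 thousand.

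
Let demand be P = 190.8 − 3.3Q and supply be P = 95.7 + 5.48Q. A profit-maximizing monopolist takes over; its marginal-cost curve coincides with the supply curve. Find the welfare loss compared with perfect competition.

38.44

Competitive equilibrium: 190.8 − 3.3Q = 95.7 + 5.48Q → Q* = 10.8314, P* = 155.0563.
Marginal revenue: MR = 190.8 − 6.6Q. Set MR = MC: 190.8 − 6.6Q = 95.7 + 5.48Q → Q_m = 7.8725.
Price P_m = 190.8 − 3.3·7.8725 = 164.8208; MC(Q_m) = 95.7 + 5.48·7.8725 = 138.8413.
Competitive Q* = 10.8314, so ΔQ = 2.9589; wedge = 164.8208 − 138.8413 = 25.9795.
Deadweight loss = ½ × 2.9589 × 25.9795 = 38.44.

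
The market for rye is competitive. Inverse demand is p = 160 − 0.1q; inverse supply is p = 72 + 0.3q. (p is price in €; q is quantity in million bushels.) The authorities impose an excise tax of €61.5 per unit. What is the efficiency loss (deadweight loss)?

€4727.81 million

Competitive equilibrium: 160 − 0.1q = 72 + 0.3q → q* = 220, p* = 138.
With the tax, the buyer price exceeds the seller price by 61.5: (160 − 0.1q) − (72 + 0.3q) = 61.5 → q' = 66.25.
Δq = 220 − 66.25 = 153.75; the wedge equals the tax, 61.5.
DWL = ½ × 153.75 × 61.5 = €4727.81 million.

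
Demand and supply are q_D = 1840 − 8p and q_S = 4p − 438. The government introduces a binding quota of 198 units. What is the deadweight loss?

2852.08

In inverse form: demand p = 230 − 0.125q, supply p = 109.5 + 0.25q.
Competitive equilibrium: 230 − 0.125q = 109.5 + 0.25q → q* = 321.3333, p* = 189.8333.
At q = 198: demand price = 230 − 0.125·198 = 205.25; supply price = 109.5 + 0.25·198 = 159.
Δq = 321.3333 − 198 = 123.3333; wedge = 205.25 − 159 = 46.25.
Welfare loss = ½ × 123.3333 × 46.25 = 2852.08.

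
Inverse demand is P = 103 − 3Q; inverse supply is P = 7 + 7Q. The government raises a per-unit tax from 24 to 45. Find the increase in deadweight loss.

Competitive equilibrium: 103 − 3Q = 7 + 7Q → Q* = 9.6, P* = 74.2.
For a per-unit tax t: ΔQ = t/10, so DWL = ½·t·(t/10) = t²/20.
At t = 24: DWL = 28.8. At t = 45: DWL = 101.25.
Increase = 101.25 − 28.8 = 72.45.

72.45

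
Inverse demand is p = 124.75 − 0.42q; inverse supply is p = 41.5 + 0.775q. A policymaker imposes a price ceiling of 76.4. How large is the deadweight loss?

362.55

Competitive equilibrium: 124.75 − 0.42q = 41.5 + 0.775q → q* = 69.6653, p* = 95.4906.
At the ceiling p = 76.4, quantity supplied = (76.4 − 41.5)/0.775 = 45.0323.
Willingness to pay at q' = 45.0323: 124.75 − 0.42·45.0323 = 105.8364.
Δq = 69.6653 − 45.0323 = 24.633; wedge = 105.8364 − 76.4 = 29.4364.
The triangle = ½ × 24.633 × 29.4364 = 362.55.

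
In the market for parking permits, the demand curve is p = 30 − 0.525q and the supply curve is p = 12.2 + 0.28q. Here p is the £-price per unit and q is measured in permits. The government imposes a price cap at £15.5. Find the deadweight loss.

Competitive equilibrium: 30 − 0.525q = 12.2 + 0.28q → q* = 22.1118, p* = 18.3913.
At the ceiling p = 15.5, quantity supplied = (15.5 − 12.2)/0.28 = 11.7857.
Willingness to pay at q' = 11.7857: 30 − 0.525·11.7857 = 23.8125.
Δq = 22.1118 − 11.7857 = 10.3261; wedge = 23.8125 − 15.5 = 8.3125.
The triangle = ½ × 10.3261 × 8.3125 = £42.92.

£42.92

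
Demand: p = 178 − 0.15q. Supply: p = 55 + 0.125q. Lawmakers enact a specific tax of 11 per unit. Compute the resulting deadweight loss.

Competitive equilibrium: 178 − 0.15q = 55 + 0.125q → q* = 447.2727, p* = 110.9091.
With the tax, the buyer price exceeds the seller price by 11: (178 − 0.15q) − (55 + 0.125q) = 11 → q' = 407.2727.
Δq = 447.2727 − 407.2727 = 40; the wedge equals the tax, 11.
DWL = ½ × 40 × 11 = 220.

220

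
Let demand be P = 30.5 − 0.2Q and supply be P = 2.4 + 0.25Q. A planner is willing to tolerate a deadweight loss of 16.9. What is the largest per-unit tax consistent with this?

Competitive equilibrium: 30.5 − 0.2Q = 2.4 + 0.25Q → Q* = 62.4444, P* = 18.0111.
A tax t gives ΔQ = t/0.45 and wedge t, so DWL = t²/0.9.
t²/0.9 = 16.9 → t² = 15.21 → t = 3.9.

3.9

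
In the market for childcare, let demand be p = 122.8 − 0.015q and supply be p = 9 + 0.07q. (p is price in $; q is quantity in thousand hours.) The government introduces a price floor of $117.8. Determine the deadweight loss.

Competitive equilibrium: 122.8 − 0.015q = 9 + 0.07q → q* = 1338.82353, p* = 102.71765.
At the floor p = 117.8, quantity demanded = (122.8 − 117.8)/0.015 = 333.33333.
Sellers' marginal cost at q' = 333.33333: 9 + 0.07·333.33333 = 32.33333.
Δq = 1338.82353 − 333.33333 = 1005.4902; wedge = 117.8 − 32.33333 = 85.46667.
Deadweight loss = ½ × 1005.4902 × 85.46667 = $42967.95 thousand.

$42967.95 thousand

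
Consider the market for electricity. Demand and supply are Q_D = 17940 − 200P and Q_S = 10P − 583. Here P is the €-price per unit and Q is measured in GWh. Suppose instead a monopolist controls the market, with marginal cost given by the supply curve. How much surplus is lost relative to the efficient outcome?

In inverse form: demand P = 89.7 − 0.005Q, supply P = 58.3 + 0.1Q.
Competitive equilibrium: 89.7 − 0.005Q = 58.3 + 0.1Q → Q* = 299.0476, P* = 88.2048.
Marginal revenue: MR = 89.7 − 0.01Q. Set MR = MC: 89.7 − 0.01Q = 58.3 + 0.1Q → Q_m = 285.4545.
Price P_m = 89.7 − 0.005·285.4545 = 88.2727; MC(Q_m) = 58.3 + 0.1·285.4545 = 86.8455.
Competitive Q* = 299.0476, so ΔQ = 13.5931; wedge = 88.2727 − 86.8455 = 1.4272.
Welfare loss = ½ × 13.5931 × 1.4272 = €9.70.

€9.70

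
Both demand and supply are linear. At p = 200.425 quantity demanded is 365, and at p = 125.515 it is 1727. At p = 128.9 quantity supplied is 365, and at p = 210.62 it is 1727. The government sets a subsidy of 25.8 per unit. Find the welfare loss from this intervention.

Demand slope = (125.515 − 200.425)/(1727 − 365) = −0.055, so p = 220.5 − 0.055q.
Supply slope = (210.62 − 128.9)/(1727 − 365) = 0.06, so p = 107 + 0.06q.
Competitive equilibrium: 220.5 − 0.055q = 107 + 0.06q → q* = 986.9565, p* = 166.2174.
The subsidy lowers effective supply by 25.8: p = 81.2 + 0.06q.
New quantity: 220.5 − 0.055q = 81.2 + 0.06q → q' = 1211.3043.
Overproduction Δq = 1211.3043 − 986.9565 = 224.3478; wedge = subsidy = 25.8.
The triangle = ½ × 224.3478 × 25.8 = 2894.09.

2894.09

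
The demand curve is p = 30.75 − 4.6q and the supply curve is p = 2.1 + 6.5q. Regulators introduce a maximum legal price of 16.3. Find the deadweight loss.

0.87

Competitive equilibrium: 30.75 − 4.6q = 2.1 + 6.5q → q* = 2.5811, p* = 18.877.
At the ceiling p = 16.3, quantity supplied = (16.3 − 2.1)/6.5 = 2.1846.
Willingness to pay at q' = 2.1846: 30.75 − 4.6·2.1846 = 20.7008.
Δq = 2.5811 − 2.1846 = 0.3965; wedge = 20.7008 − 16.3 = 4.4008.
Welfare loss = ½ × 0.3965 × 4.4008 = 0.87.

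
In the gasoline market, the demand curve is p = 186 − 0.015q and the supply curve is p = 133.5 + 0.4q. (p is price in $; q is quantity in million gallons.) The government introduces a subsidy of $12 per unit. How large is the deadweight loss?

$173.49 million

Competitive equilibrium: 186 − 0.015q = 133.5 + 0.4q → q* = 126.506, p* = 184.1024.
The subsidy lowers effective supply by 12: p = 121.5 + 0.4q.
New quantity: 186 − 0.015q = 121.5 + 0.4q → q' = 155.4217.
Overproduction Δq = 155.4217 − 126.506 = 28.9157; wedge = subsidy = 12.
Welfare loss = ½ × 28.9157 × 12 = $173.49 million.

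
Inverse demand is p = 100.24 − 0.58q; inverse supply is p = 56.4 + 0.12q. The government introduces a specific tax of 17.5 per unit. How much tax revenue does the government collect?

658.50

Competitive equilibrium: 100.24 − 0.58q = 56.4 + 0.12q → q* = 62.6286, p* = 63.9154.
With the tax, the buyer price exceeds the seller price by 17.5: (100.24 − 0.58q) − (56.4 + 0.12q) = 17.5 → q' = 37.6286.
Tax revenue = 17.5 × 37.6286 = 658.50.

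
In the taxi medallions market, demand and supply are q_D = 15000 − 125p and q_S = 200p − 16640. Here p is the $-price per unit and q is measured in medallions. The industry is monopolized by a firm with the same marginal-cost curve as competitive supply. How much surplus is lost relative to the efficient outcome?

$7558.99

In inverse form: demand p = 120 − 0.008q, supply p = 83.2 + 0.005q.
Competitive equilibrium: 120 − 0.008q = 83.2 + 0.005q → q* = 2830.76923, p* = 97.35385.
Marginal revenue: MR = 120 − 0.016q. Set MR = MC: 120 − 0.016q = 83.2 + 0.005q → q_m = 1752.38095.
Price p_m = 120 − 0.008·1752.38095 = 105.98095; MC(q_m) = 83.2 + 0.005·1752.38095 = 91.9619.
Competitive q* = 2830.76923, so Δq = 1078.38828; wedge = 105.98095 − 91.9619 = 14.01905.
DWL = ½ × 1078.38828 × 14.01905 = $7558.99.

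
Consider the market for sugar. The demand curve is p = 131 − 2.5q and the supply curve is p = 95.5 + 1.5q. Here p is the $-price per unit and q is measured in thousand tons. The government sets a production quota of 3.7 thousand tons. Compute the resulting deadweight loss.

Competitive equilibrium: 131 − 2.5q = 95.5 + 1.5q → q* = 8.875, p* = 108.8125.
At q = 3.7: demand price = 131 − 2.5·3.7 = 121.75; supply price = 95.5 + 1.5·3.7 = 101.05.
Δq = 8.875 − 3.7 = 5.175; wedge = 121.75 − 101.05 = 20.7.
DWL = ½ × 5.175 × 20.7 = $53.56 thousand.

$53.56 thousand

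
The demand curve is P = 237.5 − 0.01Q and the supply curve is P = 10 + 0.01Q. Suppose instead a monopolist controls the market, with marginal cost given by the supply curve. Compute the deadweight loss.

Competitive equilibrium: 237.5 − 0.01Q = 10 + 0.01Q → Q* = 11375, P* = 123.75.
Marginal revenue: MR = 237.5 − 0.02Q. Set MR = MC: 237.5 − 0.02Q = 10 + 0.01Q → Q_m = 7583.333333.
Price P_m = 237.5 − 0.01·7583.333333 = 161.666667; MC(Q_m) = 10 + 0.01·7583.333333 = 85.833333.
Competitive Q* = 11375, so ΔQ = 3791.666667; wedge = 161.666667 − 85.833333 = 75.833334.
DWL = ½ × 3791.666667 × 75.833334 = 143767.36.

143767.36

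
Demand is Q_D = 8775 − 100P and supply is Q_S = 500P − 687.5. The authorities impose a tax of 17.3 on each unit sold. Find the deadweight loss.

In inverse form: demand P = 87.75 − 0.01Q, supply P = 1.375 + 0.002Q.
Competitive equilibrium: 87.75 − 0.01Q = 1.375 + 0.002Q → Q* = 7197.9167, P* = 15.7708.
With the tax, the buyer price exceeds the seller price by 17.3: (87.75 − 0.01Q) − (1.375 + 0.002Q) = 17.3 → Q' = 5756.25.
ΔQ = 7197.9167 − 5756.25 = 1441.6667; the wedge equals the tax, 17.3.
The triangle = ½ × 1441.6667 × 17.3 = 12470.42.

12470.42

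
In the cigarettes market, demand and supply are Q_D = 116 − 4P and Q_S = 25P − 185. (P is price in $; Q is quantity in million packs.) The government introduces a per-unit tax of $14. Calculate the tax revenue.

$366.90 million

In inverse form: demand P = 29 − 0.25Q, supply P = 7.4 + 0.04Q.
Competitive equilibrium: 29 − 0.25Q = 7.4 + 0.04Q → Q* = 74.4828, P* = 10.3793.
With the tax, the buyer price exceeds the seller price by 14: (29 − 0.25Q) − (7.4 + 0.04Q) = 14 → Q' = 26.2069.
Tax revenue = 14 × 26.2069 = $366.90 million.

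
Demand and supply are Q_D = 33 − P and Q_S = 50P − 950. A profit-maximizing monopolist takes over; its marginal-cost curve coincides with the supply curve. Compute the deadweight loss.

In inverse form: demand P = 33 − Q, supply P = 19 + 0.02Q.
Competitive equilibrium: 33 − Q = 19 + 0.02Q → Q* = 13.7255, P* = 19.2745.
Marginal revenue: MR = 33 − 2Q. Set MR = MC: 33 − 2Q = 19 + 0.02Q → Q_m = 6.9307.
Price P_m = 33 − 1·6.9307 = 26.0693; MC(Q_m) = 19 + 0.02·6.9307 = 19.1386.
Competitive Q* = 13.7255, so ΔQ = 6.7948; wedge = 26.0693 − 19.1386 = 6.9307.
The triangle = ½ × 6.7948 × 6.9307 = 23.55.

23.55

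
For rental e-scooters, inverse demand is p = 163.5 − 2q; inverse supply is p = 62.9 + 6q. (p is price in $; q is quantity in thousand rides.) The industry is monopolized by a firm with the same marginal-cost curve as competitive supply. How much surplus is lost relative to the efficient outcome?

$25.30 thousand

Competitive equilibrium: 163.5 − 2q = 62.9 + 6q → q* = 12.575, p* = 138.35.
Marginal revenue: MR = 163.5 − 4q. Set MR = MC: 163.5 − 4q = 62.9 + 6q → q_m = 10.06.
Price p_m = 163.5 − 2·10.06 = 143.38; MC(q_m) = 62.9 + 6·10.06 = 123.26.
Competitive q* = 12.575, so Δq = 2.515; wedge = 143.38 − 123.26 = 20.12.
Deadweight loss = ½ × 2.515 × 20.12 = $25.30 thousand.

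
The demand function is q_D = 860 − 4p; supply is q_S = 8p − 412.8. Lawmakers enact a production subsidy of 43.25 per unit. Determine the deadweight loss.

2494.08

In inverse form: demand p = 215 − 0.25q, supply p = 51.6 + 0.125q.
Competitive equilibrium: 215 − 0.25q = 51.6 + 0.125q → q* = 435.7333, p* = 106.0667.
The subsidy lowers effective supply by 43.25: p = 8.35 + 0.125q.
New quantity: 215 − 0.25q = 8.35 + 0.125q → q' = 551.0667.
Overproduction Δq = 551.0667 − 435.7333 = 115.3334; wedge = subsidy = 43.25.
Deadweight loss = ½ × 115.3334 × 43.25 = 2494.08.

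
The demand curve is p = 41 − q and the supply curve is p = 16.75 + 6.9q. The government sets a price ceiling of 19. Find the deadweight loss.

29.73

Competitive equilibrium: 41 − q = 16.75 + 6.9q → q* = 3.0696, p* = 37.9304.
At the ceiling p = 19, quantity supplied = (19 − 16.75)/6.9 = 0.3261.
Willingness to pay at q' = 0.3261: 41 − 1·0.3261 = 40.6739.
Δq = 3.0696 − 0.3261 = 2.7435; wedge = 40.6739 − 19 = 21.6739.
Welfare loss = ½ × 2.7435 × 21.6739 = 29.73.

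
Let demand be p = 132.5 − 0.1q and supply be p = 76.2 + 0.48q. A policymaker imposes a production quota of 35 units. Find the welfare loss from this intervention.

Competitive equilibrium: 132.5 − 0.1q = 76.2 + 0.48q → q* = 97.069, p* = 122.7931.
At q = 35: demand price = 132.5 − 0.1·35 = 129; supply price = 76.2 + 0.48·35 = 93.
Δq = 97.069 − 35 = 62.069; wedge = 129 − 93 = 36.
Welfare loss = ½ × 62.069 × 36 = 1117.24.

1117.24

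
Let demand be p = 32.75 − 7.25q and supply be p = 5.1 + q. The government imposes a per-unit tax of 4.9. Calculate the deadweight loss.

1.46

Competitive equilibrium: 32.75 − 7.25q = 5.1 + q → q* = 3.3515, p* = 8.4515.
With the tax, the buyer price exceeds the seller price by 4.9: (32.75 − 7.25q) − (5.1 + q) = 4.9 → q' = 2.7576.
Δq = 3.3515 − 2.7576 = 0.5939; the wedge equals the tax, 4.9.
Deadweight loss = ½ × 0.5939 × 4.9 = 1.46.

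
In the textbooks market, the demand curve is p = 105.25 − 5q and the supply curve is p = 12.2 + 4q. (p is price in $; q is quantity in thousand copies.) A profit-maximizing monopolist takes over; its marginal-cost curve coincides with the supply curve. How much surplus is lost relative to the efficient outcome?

$61.35 thousand

Competitive equilibrium: 105.25 − 5q = 12.2 + 4q → q* = 10.33889, p* = 53.55556.
Marginal revenue: MR = 105.25 − 10q. Set MR = MC: 105.25 − 10q = 12.2 + 4q → q_m = 6.64643.
Price p_m = 105.25 − 5·6.64643 = 72.01785; MC(q_m) = 12.2 + 4·6.64643 = 38.78572.
Competitive q* = 10.33889, so Δq = 3.69246; wedge = 72.01785 − 38.78572 = 33.23213.
Welfare loss = ½ × 3.69246 × 33.23213 = $61.35 thousand.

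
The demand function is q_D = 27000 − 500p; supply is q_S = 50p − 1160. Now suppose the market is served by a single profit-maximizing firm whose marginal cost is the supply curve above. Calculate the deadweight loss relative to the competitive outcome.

149.72

In inverse form: demand p = 54 − 0.002q, supply p = 23.2 + 0.02q.
Competitive equilibrium: 54 − 0.002q = 23.2 + 0.02q → q* = 1400, p* = 51.2.
Marginal revenue: MR = 54 − 0.004q. Set MR = MC: 54 − 0.004q = 23.2 + 0.02q → q_m = 1283.3333.
Price p_m = 54 − 0.002·1283.3333 = 51.4333; MC(q_m) = 23.2 + 0.02·1283.3333 = 48.8667.
Competitive q* = 1400, so Δq = 116.6667; wedge = 51.4333 − 48.8667 = 2.5666.
DWL = ½ × 116.6667 × 2.5666 = 149.72.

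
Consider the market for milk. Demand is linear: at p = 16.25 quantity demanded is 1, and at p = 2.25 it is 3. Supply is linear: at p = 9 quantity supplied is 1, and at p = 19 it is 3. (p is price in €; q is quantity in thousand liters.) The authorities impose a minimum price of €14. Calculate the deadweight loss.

Demand slope = (2.25 − 16.25)/(3 − 1) = −7, so p = 23.25 − 7q.
Supply slope = (19 − 9)/(3 − 1) = 5, so p = 4 + 5q.
Competitive equilibrium: 23.25 − 7q = 4 + 5q → q* = 1.6042, p* = 12.0208.
At the floor p = 14, quantity demanded = (23.25 − 14)/7 = 1.3214.
Sellers' marginal cost at q' = 1.3214: 4 + 5·1.3214 = 10.607.
Δq = 1.6042 − 1.3214 = 0.2828; wedge = 14 − 10.607 = 3.393.
The triangle = ½ × 0.2828 × 3.393 = €0.48 thousand.

€0.48 thousand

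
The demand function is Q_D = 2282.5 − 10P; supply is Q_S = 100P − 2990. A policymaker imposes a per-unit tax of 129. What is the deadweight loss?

75640.91

In inverse form: demand P = 228.25 − 0.1Q, supply P = 29.9 + 0.01Q.
Competitive equilibrium: 228.25 − 0.1Q = 29.9 + 0.01Q → Q* = 1803.1818, P* = 47.9318.
With the tax, the buyer price exceeds the seller price by 129: (228.25 − 0.1Q) − (29.9 + 0.01Q) = 129 → Q' = 630.4545.
ΔQ = 1803.1818 − 630.4545 = 1172.7273; the wedge equals the tax, 129.
Deadweight loss = ½ × 1172.7273 × 129 = 75640.91.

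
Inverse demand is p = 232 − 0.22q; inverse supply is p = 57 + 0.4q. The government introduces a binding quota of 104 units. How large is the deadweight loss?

Competitive equilibrium: 232 − 0.22q = 57 + 0.4q → q* = 282.2581, p* = 169.9032.
At q = 104: demand price = 232 − 0.22·104 = 209.12; supply price = 57 + 0.4·104 = 98.6.
Δq = 282.2581 − 104 = 178.2581; wedge = 209.12 − 98.6 = 110.52.
DWL = ½ × 178.2581 × 110.52 = 9850.54.

9850.54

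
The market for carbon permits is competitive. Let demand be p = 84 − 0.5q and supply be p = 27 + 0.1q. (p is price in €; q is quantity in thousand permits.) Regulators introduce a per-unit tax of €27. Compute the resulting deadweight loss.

€607.50 thousand

Competitive equilibrium: 84 − 0.5q = 27 + 0.1q → q* = 95, p* = 36.5.
With the tax, the buyer price exceeds the seller price by 27: (84 − 0.5q) − (27 + 0.1q) = 27 → q' = 50.
Δq = 95 − 50 = 45; the wedge equals the tax, 27.
DWL = ½ × 45 × 27 = €607.50 thousand.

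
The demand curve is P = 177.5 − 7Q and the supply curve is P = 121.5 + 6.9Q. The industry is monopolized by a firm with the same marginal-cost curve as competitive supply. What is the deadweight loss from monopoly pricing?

12.65

Competitive equilibrium: 177.5 − 7Q = 121.5 + 6.9Q → Q* = 4.0288, P* = 149.2986.
Marginal revenue: MR = 177.5 − 14Q. Set MR = MC: 177.5 − 14Q = 121.5 + 6.9Q → Q_m = 2.6794.
Price P_m = 177.5 − 7·2.6794 = 158.7442; MC(Q_m) = 121.5 + 6.9·2.6794 = 139.9879.
Competitive Q* = 4.0288, so ΔQ = 1.3494; wedge = 158.7442 − 139.9879 = 18.7563.
DWL = ½ × 1.3494 × 18.7563 = 12.65.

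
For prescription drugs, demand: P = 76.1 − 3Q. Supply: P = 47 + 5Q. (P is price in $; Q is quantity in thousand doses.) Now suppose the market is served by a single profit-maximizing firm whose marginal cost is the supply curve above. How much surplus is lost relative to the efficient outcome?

Competitive equilibrium: 76.1 − 3Q = 47 + 5Q → Q* = 3.6375, P* = 65.1875.
Marginal revenue: MR = 76.1 − 6Q. Set MR = MC: 76.1 − 6Q = 47 + 5Q → Q_m = 2.6455.
Price P_m = 76.1 − 3·2.6455 = 68.1635; MC(Q_m) = 47 + 5·2.6455 = 60.2275.
Competitive Q* = 3.6375, so ΔQ = 0.992; wedge = 68.1635 − 60.2275 = 7.936.
Welfare loss = ½ × 0.992 × 7.936 = $3.94 thousand.

$3.94 thousand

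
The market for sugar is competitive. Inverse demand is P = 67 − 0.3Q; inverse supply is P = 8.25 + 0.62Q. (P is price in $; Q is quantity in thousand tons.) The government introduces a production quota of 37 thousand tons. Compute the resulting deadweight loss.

Competitive equilibrium: 67 − 0.3Q = 8.25 + 0.62Q → Q* = 63.8587, P* = 47.8424.
At Q = 37: demand price = 67 − 0.3·37 = 55.9; supply price = 8.25 + 0.62·37 = 31.19.
ΔQ = 63.8587 − 37 = 26.8587; wedge = 55.9 − 31.19 = 24.71.
Welfare loss = ½ × 26.8587 × 24.71 = $331.84 thousand.

$331.84 thousand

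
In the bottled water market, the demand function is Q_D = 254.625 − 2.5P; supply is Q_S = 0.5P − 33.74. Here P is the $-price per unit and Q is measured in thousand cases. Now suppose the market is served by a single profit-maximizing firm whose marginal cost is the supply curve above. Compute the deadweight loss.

$5.02 thousand

In inverse form: demand P = 101.85 − 0.4Q, supply P = 67.48 + 2Q.
Competitive equilibrium: 101.85 − 0.4Q = 67.48 + 2Q → Q* = 14.3208, P* = 96.1217.
Marginal revenue: MR = 101.85 − 0.8Q. Set MR = MC: 101.85 − 0.8Q = 67.48 + 2Q → Q_m = 12.275.
Price P_m = 101.85 − 0.4·12.275 = 96.94; MC(Q_m) = 67.48 + 2·12.275 = 92.03.
Competitive Q* = 14.3208, so ΔQ = 2.0458; wedge = 96.94 − 92.03 = 4.91.
The triangle = ½ × 2.0458 × 4.91 = $5.02 thousand.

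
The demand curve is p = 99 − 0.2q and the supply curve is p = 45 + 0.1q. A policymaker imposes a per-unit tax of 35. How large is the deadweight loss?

2041.67

Competitive equilibrium: 99 − 0.2q = 45 + 0.1q → q* = 180, p* = 63.
With the tax, the buyer price exceeds the seller price by 35: (99 − 0.2q) − (45 + 0.1q) = 35 → q' = 63.3333.
Δq = 180 − 63.3333 = 116.6667; the wedge equals the tax, 35.
DWL = ½ × 116.6667 × 35 = 2041.67.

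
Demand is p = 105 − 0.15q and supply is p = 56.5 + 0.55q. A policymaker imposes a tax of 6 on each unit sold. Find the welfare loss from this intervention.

25.71

Competitive equilibrium: 105 − 0.15q = 56.5 + 0.55q → q* = 69.2857, p* = 94.6071.
With the tax, the buyer price exceeds the seller price by 6: (105 − 0.15q) − (56.5 + 0.55q) = 6 → q' = 60.7143.
Δq = 69.2857 − 60.7143 = 8.5714; the wedge equals the tax, 6.
Welfare loss = ½ × 8.5714 × 6 = 25.71.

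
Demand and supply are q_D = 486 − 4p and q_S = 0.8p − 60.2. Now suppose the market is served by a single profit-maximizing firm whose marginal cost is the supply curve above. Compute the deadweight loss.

In inverse form: demand p = 121.5 − 0.25q, supply p = 75.25 + 1.25q.
Competitive equilibrium: 121.5 − 0.25q = 75.25 + 1.25q → q* = 30.8333, p* = 113.7917.
Marginal revenue: MR = 121.5 − 0.5q. Set MR = MC: 121.5 − 0.5q = 75.25 + 1.25q → q_m = 26.4286.
Price p_m = 121.5 − 0.25·26.4286 = 114.8929; MC(q_m) = 75.25 + 1.25·26.4286 = 108.2858.
Competitive q* = 30.8333, so Δq = 4.4047; wedge = 114.8929 − 108.2858 = 6.6071.
Deadweight loss = ½ × 4.4047 × 6.6071 = 14.55.

14.55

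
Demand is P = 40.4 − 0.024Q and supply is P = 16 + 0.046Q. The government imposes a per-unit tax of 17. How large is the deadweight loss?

Competitive equilibrium: 40.4 − 0.024Q = 16 + 0.046Q → Q* = 348.5714, P* = 32.0343.
With the tax, the buyer price exceeds the seller price by 17: (40.4 − 0.024Q) − (16 + 0.046Q) = 17 → Q' = 105.7143.
ΔQ = 348.5714 − 105.7143 = 242.8571; the wedge equals the tax, 17.
The triangle = ½ × 242.8571 × 17 = 2064.29.

2064.29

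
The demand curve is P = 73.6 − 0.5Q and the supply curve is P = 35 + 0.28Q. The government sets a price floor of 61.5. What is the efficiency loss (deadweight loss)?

Competitive equilibrium: 73.6 − 0.5Q = 35 + 0.28Q → Q* = 49.4872, P* = 48.8564.
At the floor P = 61.5, quantity demanded = (73.6 − 61.5)/0.5 = 24.2.
Sellers' marginal cost at Q' = 24.2: 35 + 0.28·24.2 = 41.776.
ΔQ = 49.4872 − 24.2 = 25.2872; wedge = 61.5 − 41.776 = 19.724.
The triangle = ½ × 25.2872 × 19.724 = 249.38.

249.38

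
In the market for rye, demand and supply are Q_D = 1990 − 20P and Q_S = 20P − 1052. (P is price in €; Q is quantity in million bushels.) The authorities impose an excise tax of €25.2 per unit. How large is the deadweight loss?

€3175.20 million

In inverse form: demand P = 99.5 − 0.05Q, supply P = 52.6 + 0.05Q.
Competitive equilibrium: 99.5 − 0.05Q = 52.6 + 0.05Q → Q* = 469, P* = 76.05.
With the tax, the buyer price exceeds the seller price by 25.2: (99.5 − 0.05Q) − (52.6 + 0.05Q) = 25.2 → Q' = 217.
ΔQ = 469 − 217 = 252; the wedge equals the tax, 25.2.
DWL = ½ × 252 × 25.2 = €3175.20 million.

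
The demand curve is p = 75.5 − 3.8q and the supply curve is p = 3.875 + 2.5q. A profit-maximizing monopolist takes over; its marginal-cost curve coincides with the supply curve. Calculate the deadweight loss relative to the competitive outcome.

57.63

Competitive equilibrium: 75.5 − 3.8q = 3.875 + 2.5q → q* = 11.369, p* = 32.2976.
Marginal revenue: MR = 75.5 − 7.6q. Set MR = MC: 75.5 − 7.6q = 3.875 + 2.5q → q_m = 7.0916.
Price p_m = 75.5 − 3.8·7.0916 = 48.5519; MC(q_m) = 3.875 + 2.5·7.0916 = 21.604.
Competitive q* = 11.369, so Δq = 4.2774; wedge = 48.5519 − 21.604 = 26.9479.
The triangle = ½ × 4.2774 × 26.9479 = 57.63.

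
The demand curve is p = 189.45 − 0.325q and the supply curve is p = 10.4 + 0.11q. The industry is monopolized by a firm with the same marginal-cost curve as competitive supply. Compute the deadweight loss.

6738.59

Competitive equilibrium: 189.45 − 0.325q = 10.4 + 0.11q → q* = 411.6092, p* = 55.677.
Marginal revenue: MR = 189.45 − 0.65q. Set MR = MC: 189.45 − 0.65q = 10.4 + 0.11q → q_m = 235.5921.
Price p_m = 189.45 − 0.325·235.5921 = 112.8826; MC(q_m) = 10.4 + 0.11·235.5921 = 36.3151.
Competitive q* = 411.6092, so Δq = 176.0171; wedge = 112.8826 − 36.3151 = 76.5675.
Deadweight loss = ½ × 176.0171 × 76.5675 = 6738.59.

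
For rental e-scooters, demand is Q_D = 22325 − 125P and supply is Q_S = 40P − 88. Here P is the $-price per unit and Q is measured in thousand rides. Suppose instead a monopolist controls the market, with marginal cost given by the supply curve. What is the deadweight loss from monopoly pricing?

$17950.04 thousand

In inverse form: demand P = 178.6 − 0.008Q, supply P = 2.2 + 0.025Q.
Competitive equilibrium: 178.6 − 0.008Q = 2.2 + 0.025Q → Q* = 5345.4545, P* = 135.8364.
Marginal revenue: MR = 178.6 − 0.016Q. Set MR = MC: 178.6 − 0.016Q = 2.2 + 0.025Q → Q_m = 4302.439.
Price P_m = 178.6 − 0.008·4302.439 = 144.1805; MC(Q_m) = 2.2 + 0.025·4302.439 = 109.761.
Competitive Q* = 5345.4545, so ΔQ = 1043.0155; wedge = 144.1805 − 109.761 = 34.4195.
DWL = ½ × 1043.0155 × 34.4195 = $17950.04 thousand.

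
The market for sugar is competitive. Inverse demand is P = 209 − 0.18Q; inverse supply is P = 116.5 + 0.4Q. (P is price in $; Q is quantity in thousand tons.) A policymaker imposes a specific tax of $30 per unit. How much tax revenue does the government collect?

Competitive equilibrium: 209 − 0.18Q = 116.5 + 0.4Q → Q* = 159.4828, P* = 180.2931.
With the tax, the buyer price exceeds the seller price by 30: (209 − 0.18Q) − (116.5 + 0.4Q) = 30 → Q' = 107.7586.
Tax revenue = 30 × 107.7586 = $3232.76 thousand.

$3232.76 thousand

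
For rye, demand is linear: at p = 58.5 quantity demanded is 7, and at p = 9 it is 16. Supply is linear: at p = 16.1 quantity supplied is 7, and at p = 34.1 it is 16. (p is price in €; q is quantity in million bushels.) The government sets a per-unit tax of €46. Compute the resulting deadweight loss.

€141.07 million

Demand slope = (9 − 58.5)/(16 − 7) = −5.5, so p = 97 − 5.5q.
Supply slope = (34.1 − 16.1)/(16 − 7) = 2, so p = 2.1 + 2q.
Competitive equilibrium: 97 − 5.5q = 2.1 + 2q → q* = 12.6533, p* = 27.4067.
With the tax, the buyer price exceeds the seller price by 46: (97 − 5.5q) − (2.1 + 2q) = 46 → q' = 6.52.
Δq = 12.6533 − 6.52 = 6.1333; the wedge equals the tax, 46.
The triangle = ½ × 6.1333 × 46 = €141.07 million.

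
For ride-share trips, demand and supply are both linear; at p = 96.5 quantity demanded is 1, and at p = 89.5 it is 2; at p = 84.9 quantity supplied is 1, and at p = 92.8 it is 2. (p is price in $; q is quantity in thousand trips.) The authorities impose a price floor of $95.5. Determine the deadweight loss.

Demand slope = (89.5 − 96.5)/(2 − 1) = −7, so p = 103.5 − 7q.
Supply slope = (92.8 − 84.9)/(2 − 1) = 7.9, so p = 77 + 7.9q.
Competitive equilibrium: 103.5 − 7q = 77 + 7.9q → q* = 1.7785, p* = 91.0503.
At the floor p = 95.5, quantity demanded = (103.5 − 95.5)/7 = 1.1429.
Sellers' marginal cost at q' = 1.1429: 77 + 7.9·1.1429 = 86.0289.
Δq = 1.7785 − 1.1429 = 0.6356; wedge = 95.5 − 86.0289 = 9.4711.
Deadweight loss = ½ × 0.6356 × 9.4711 = $3.01 thousand.

$3.01 thousand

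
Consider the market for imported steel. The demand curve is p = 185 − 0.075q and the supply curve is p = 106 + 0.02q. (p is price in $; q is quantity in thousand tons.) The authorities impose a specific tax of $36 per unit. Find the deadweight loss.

Competitive equilibrium: 185 − 0.075q = 106 + 0.02q → q* = 831.5789, p* = 122.6316.
With the tax, the buyer price exceeds the seller price by 36: (185 − 0.075q) − (106 + 0.02q) = 36 → q' = 452.6316.
Δq = 831.5789 − 452.6316 = 378.9473; the wedge equals the tax, 36.
Deadweight loss = ½ × 378.9473 × 36 = $6821.05 thousand.

$6821.05 thousand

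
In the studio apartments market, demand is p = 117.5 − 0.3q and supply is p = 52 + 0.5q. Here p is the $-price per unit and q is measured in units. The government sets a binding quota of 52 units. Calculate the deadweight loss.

$357.01

Competitive equilibrium: 117.5 − 0.3q = 52 + 0.5q → q* = 81.875, p* = 92.9375.
At q = 52: demand price = 117.5 − 0.3·52 = 101.9; supply price = 52 + 0.5·52 = 78.
Δq = 81.875 − 52 = 29.875; wedge = 101.9 − 78 = 23.9.
Deadweight loss = ½ × 29.875 × 23.9 = $357.01.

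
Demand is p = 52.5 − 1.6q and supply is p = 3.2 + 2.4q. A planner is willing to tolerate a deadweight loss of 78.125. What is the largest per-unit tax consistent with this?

25

Competitive equilibrium: 52.5 − 1.6q = 3.2 + 2.4q → q* = 12.325, p* = 32.78.
A tax t gives Δq = t/4 and wedge t, so DWL = t²/8.
t²/8 = 78.125 → t² = 625 → t = 25.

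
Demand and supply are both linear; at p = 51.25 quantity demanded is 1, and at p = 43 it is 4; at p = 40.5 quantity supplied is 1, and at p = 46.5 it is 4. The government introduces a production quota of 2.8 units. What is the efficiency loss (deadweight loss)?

Demand slope = (43 − 51.25)/(4 − 1) = −2.75, so p = 54 − 2.75q.
Supply slope = (46.5 − 40.5)/(4 − 1) = 2, so p = 38.5 + 2q.
Competitive equilibrium: 54 − 2.75q = 38.5 + 2q → q* = 3.2632, p* = 45.0263.
At q = 2.8: demand price = 54 − 2.75·2.8 = 46.3; supply price = 38.5 + 2·2.8 = 44.1.
Δq = 3.2632 − 2.8 = 0.4632; wedge = 46.3 − 44.1 = 2.2.
Deadweight loss = ½ × 0.4632 × 2.2 = 0.51.

0.51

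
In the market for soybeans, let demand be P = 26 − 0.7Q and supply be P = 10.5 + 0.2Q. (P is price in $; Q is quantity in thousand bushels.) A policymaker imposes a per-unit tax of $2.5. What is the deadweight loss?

Competitive equilibrium: 26 − 0.7Q = 10.5 + 0.2Q → Q* = 17.2222, P* = 13.9444.
With the tax, the buyer price exceeds the seller price by 2.5: (26 − 0.7Q) − (10.5 + 0.2Q) = 2.5 → Q' = 14.4444.
ΔQ = 17.2222 − 14.4444 = 2.7778; the wedge equals the tax, 2.5.
Welfare loss = ½ × 2.7778 × 2.5 = $3.47 thousand.

$3.47 thousand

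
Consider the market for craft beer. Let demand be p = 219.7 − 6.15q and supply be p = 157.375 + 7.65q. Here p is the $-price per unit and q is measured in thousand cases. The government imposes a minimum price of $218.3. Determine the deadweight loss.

$126.91 thousand

Competitive equilibrium: 219.7 − 6.15q = 157.375 + 7.65q → q* = 4.5163, p* = 191.9247.
At the floor p = 218.3, quantity demanded = (219.7 − 218.3)/6.15 = 0.2276.
Sellers' marginal cost at q' = 0.2276: 157.375 + 7.65·0.2276 = 159.1161.
Δq = 4.5163 − 0.2276 = 4.2887; wedge = 218.3 − 159.1161 = 59.1839.
Welfare loss = ½ × 4.2887 × 59.1839 = $126.91 thousand.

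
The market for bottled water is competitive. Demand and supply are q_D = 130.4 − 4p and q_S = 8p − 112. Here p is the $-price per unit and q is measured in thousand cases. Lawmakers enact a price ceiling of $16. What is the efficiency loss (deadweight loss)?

$211.68 thousand

In inverse form: demand p = 32.6 − 0.25q, supply p = 14 + 0.125q.
Competitive equilibrium: 32.6 − 0.25q = 14 + 0.125q → q* = 49.6, p* = 20.2.
At the ceiling p = 16, quantity supplied = (16 − 14)/0.125 = 16.
Willingness to pay at q' = 16: 32.6 − 0.25·16 = 28.6.
Δq = 49.6 − 16 = 33.6; wedge = 28.6 − 16 = 12.6.
Deadweight loss = ½ × 33.6 × 12.6 = $211.68 thousand.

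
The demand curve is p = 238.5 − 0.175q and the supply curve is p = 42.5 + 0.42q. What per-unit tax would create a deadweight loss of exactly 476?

Competitive equilibrium: 238.5 − 0.175q = 42.5 + 0.42q → q* = 329.4118, p* = 180.8529.
A tax t gives Δq = t/0.595 and wedge t, so DWL = t²/1.19.
t²/1.19 = 476 → t² = 566.44 → t = 23.8.

23.8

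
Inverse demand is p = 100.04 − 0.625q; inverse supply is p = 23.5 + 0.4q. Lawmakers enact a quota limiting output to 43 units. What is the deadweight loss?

Competitive equilibrium: 100.04 − 0.625q = 23.5 + 0.4q → q* = 74.67317, p* = 53.36927.
At q = 43: demand price = 100.04 − 0.625·43 = 73.165; supply price = 23.5 + 0.4·43 = 40.7.
Δq = 74.67317 − 43 = 31.67317; wedge = 73.165 − 40.7 = 32.465.
DWL = ½ × 31.67317 × 32.465 = 514.13.

514.13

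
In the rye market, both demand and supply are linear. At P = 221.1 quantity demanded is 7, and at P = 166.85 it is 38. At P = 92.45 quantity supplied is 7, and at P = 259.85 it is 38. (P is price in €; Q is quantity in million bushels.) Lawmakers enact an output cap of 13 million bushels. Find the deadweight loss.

€514.20 million

Demand slope = (166.85 − 221.1)/(38 − 7) = −1.75, so P = 233.35 − 1.75Q.
Supply slope = (259.85 − 92.45)/(38 − 7) = 5.4, so P = 54.65 + 5.4Q.
Competitive equilibrium: 233.35 − 1.75Q = 54.65 + 5.4Q → Q* = 24.993, P* = 189.6122.
At Q = 13: demand price = 233.35 − 1.75·13 = 210.6; supply price = 54.65 + 5.4·13 = 124.85.
ΔQ = 24.993 − 13 = 11.993; wedge = 210.6 − 124.85 = 85.75.
Welfare loss = ½ × 11.993 × 85.75 = €514.20 million.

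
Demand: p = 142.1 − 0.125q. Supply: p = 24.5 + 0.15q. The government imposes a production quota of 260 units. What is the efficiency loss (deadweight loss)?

3864.02

Competitive equilibrium: 142.1 − 0.125q = 24.5 + 0.15q → q* = 427.6364, p* = 88.6455.
At q = 260: demand price = 142.1 − 0.125·260 = 109.6; supply price = 24.5 + 0.15·260 = 63.5.
Δq = 427.6364 − 260 = 167.6364; wedge = 109.6 − 63.5 = 46.1.
Welfare loss = ½ × 167.6364 × 46.1 = 3864.02.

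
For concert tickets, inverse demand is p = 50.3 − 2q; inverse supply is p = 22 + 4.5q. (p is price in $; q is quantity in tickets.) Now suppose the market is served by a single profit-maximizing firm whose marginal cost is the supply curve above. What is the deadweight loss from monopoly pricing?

$3.41

Competitive equilibrium: 50.3 − 2q = 22 + 4.5q → q* = 4.3538, p* = 41.5923.
Marginal revenue: MR = 50.3 − 4q. Set MR = MC: 50.3 − 4q = 22 + 4.5q → q_m = 3.3294.
Price p_m = 50.3 − 2·3.3294 = 43.6412; MC(q_m) = 22 + 4.5·3.3294 = 36.9823.
Competitive q* = 4.3538, so Δq = 1.0244; wedge = 43.6412 − 36.9823 = 6.6589.
Welfare loss = ½ × 1.0244 × 6.6589 = $3.41.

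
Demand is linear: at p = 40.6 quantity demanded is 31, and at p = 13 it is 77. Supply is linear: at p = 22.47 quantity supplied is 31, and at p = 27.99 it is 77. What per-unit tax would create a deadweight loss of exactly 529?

27.6

Demand slope = (13 − 40.6)/(77 − 31) = −0.6, so p = 59.2 − 0.6q.
Supply slope = (27.99 − 22.47)/(77 − 31) = 0.12, so p = 18.75 + 0.12q.
Competitive equilibrium: 59.2 − 0.6q = 18.75 + 0.12q → q* = 56.1806, p* = 25.4917.
A tax t gives Δq = t/0.72 and wedge t, so DWL = t²/1.44.
t²/1.44 = 529 → t² = 761.76 → t = 27.6.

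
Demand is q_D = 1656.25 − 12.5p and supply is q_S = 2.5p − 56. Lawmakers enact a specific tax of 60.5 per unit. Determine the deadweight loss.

3812.76

In inverse form: demand p = 132.5 − 0.08q, supply p = 22.4 + 0.4q.
Competitive equilibrium: 132.5 − 0.08q = 22.4 + 0.4q → q* = 229.375, p* = 114.15.
With the tax, the buyer price exceeds the seller price by 60.5: (132.5 − 0.08q) − (22.4 + 0.4q) = 60.5 → q' = 103.3333.
Δq = 229.375 − 103.3333 = 126.0417; the wedge equals the tax, 60.5.
Welfare loss = ½ × 126.0417 × 60.5 = 3812.76.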